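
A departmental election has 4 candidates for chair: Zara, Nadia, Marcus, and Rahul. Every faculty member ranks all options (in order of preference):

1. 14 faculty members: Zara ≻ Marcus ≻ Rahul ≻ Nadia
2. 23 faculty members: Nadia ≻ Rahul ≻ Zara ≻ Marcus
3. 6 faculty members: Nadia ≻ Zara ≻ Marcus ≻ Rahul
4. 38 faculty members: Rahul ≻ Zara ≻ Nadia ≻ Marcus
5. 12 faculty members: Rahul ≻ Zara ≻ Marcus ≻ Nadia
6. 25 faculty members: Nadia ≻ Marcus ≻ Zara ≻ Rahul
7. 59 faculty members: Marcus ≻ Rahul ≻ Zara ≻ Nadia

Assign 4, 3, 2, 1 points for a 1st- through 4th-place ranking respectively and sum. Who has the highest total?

Zara: 14·4 + 23·2 + 6·3 + 38·3 + 12·3 + 25·2 + 59·2 = 438
Nadia: 14·1 + 23·4 + 6·4 + 38·2 + 12·1 + 25·4 + 59·1 = 377
Marcus: 14·3 + 23·1 + 6·2 + 38·1 + 12·2 + 25·3 + 59·4 = 450
Rahul: 14·2 + 23·3 + 6·1 + 38·4 + 12·4 + 25·1 + 59·3 = 505
Rahul has the highest Borda score (505).

Rahul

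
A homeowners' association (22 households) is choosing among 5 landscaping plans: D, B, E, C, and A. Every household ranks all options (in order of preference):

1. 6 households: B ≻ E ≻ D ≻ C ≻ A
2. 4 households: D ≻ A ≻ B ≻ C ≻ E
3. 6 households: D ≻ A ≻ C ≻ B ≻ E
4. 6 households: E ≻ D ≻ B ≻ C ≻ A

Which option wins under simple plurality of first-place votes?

First-place votes: D 10, B 6, E 6, C 0, A 0.
D has the most first-place votes.

D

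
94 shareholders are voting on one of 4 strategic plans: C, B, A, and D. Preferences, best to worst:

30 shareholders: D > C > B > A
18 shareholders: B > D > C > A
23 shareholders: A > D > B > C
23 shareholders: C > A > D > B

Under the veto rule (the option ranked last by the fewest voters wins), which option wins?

Last-place votes: C 23, B 23, A 48, D 0.
D is ranked last by the fewest voters, so D wins.

D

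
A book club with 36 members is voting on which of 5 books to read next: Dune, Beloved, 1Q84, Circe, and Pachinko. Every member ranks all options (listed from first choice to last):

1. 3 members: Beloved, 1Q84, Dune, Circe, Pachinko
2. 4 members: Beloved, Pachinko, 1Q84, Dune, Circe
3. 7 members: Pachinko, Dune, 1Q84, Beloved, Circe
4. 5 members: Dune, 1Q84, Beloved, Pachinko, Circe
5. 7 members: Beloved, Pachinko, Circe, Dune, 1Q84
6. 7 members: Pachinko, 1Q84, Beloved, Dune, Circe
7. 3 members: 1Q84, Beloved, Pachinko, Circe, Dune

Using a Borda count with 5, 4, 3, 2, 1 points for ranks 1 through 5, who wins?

Pachinko

Dune: 3·3 + 4·2 + 7·4 + 5·5 + 7·2 + 7·2 + 3·1 = 101
Beloved: 3·5 + 4·5 + 7·2 + 5·3 + 7·5 + 7·3 + 3·4 = 132
1Q84: 3·4 + 4·3 + 7·3 + 5·4 + 7·1 + 7·4 + 3·5 = 115
Circe: 3·2 + 4·1 + 7·1 + 5·1 + 7·3 + 7·1 + 3·2 = 56
Pachinko: 3·1 + 4·4 + 7·5 + 5·2 + 7·4 + 7·5 + 3·3 = 136
Pachinko has the highest Borda score (136).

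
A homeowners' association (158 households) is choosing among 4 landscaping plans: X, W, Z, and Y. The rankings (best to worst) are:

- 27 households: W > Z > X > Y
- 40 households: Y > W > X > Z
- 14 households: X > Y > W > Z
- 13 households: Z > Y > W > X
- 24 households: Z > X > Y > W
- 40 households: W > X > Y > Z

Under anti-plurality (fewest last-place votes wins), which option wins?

Last-place votes: X 13, W 24, Z 94, Y 27.
X is ranked last by the fewest voters, so X wins.

X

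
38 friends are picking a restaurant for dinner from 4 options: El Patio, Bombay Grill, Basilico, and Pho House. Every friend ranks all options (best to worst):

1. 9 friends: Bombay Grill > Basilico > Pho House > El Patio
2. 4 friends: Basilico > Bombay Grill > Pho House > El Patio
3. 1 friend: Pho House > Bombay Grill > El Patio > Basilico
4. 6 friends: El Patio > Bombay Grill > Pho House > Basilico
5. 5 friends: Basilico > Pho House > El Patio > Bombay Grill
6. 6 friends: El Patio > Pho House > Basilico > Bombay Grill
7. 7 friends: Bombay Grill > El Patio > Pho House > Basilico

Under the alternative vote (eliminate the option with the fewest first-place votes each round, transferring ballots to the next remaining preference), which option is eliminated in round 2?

Round 1: El Patio 12, Bombay Grill 16, Basilico 9, Pho House 1. Eliminate Pho House.
Round 2: El Patio 12, Bombay Grill 17, Basilico 9. Eliminate Basilico.

Basilico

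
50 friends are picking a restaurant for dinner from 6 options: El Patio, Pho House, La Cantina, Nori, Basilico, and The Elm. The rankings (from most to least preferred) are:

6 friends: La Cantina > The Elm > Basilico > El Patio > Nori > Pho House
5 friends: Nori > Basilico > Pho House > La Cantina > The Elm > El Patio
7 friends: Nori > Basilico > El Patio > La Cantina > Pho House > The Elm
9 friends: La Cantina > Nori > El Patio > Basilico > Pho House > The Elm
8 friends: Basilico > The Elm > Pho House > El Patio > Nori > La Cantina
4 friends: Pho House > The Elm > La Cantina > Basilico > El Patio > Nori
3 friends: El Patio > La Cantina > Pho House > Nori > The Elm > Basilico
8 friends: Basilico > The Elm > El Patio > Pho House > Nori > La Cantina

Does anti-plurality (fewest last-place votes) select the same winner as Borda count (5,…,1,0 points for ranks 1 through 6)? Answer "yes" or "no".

yes

Anti-plurality — last-place votes: El Patio 5, Pho House 6, La Cantina 16, Nori 4, Basilico 3, The Elm 16. Winner: Basilico.
Borda — scores: El Patio 119, Pho House 100, La Cantina 123, Nori 124, Basilico 172, The Elm 112. Winner: Basilico.
The two methods agree.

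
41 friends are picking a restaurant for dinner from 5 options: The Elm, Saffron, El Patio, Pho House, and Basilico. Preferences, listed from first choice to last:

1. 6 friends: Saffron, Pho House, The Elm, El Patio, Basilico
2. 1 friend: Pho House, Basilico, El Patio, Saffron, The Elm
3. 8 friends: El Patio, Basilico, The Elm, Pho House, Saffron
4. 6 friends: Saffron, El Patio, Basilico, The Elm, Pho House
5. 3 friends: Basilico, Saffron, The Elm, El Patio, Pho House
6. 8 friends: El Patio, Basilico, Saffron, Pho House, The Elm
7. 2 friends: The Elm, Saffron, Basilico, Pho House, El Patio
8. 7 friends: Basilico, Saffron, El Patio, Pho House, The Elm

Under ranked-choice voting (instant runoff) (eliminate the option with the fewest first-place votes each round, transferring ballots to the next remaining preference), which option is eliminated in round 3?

Basilico

Round 1: The Elm 2, Saffron 12, El Patio 16, Pho House 1, Basilico 10. Eliminate Pho House.
Round 2: The Elm 2, Saffron 12, El Patio 16, Basilico 11. Eliminate The Elm.
Round 3: Saffron 14, El Patio 16, Basilico 11. Eliminate Basilico.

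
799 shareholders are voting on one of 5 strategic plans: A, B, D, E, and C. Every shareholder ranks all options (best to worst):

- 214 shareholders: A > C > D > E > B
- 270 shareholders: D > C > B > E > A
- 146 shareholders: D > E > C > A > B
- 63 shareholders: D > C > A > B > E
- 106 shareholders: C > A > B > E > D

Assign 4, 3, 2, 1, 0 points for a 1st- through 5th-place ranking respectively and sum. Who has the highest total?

C

A: 214·4 + 270·0 + 146·1 + 63·2 + 106·3 = 1446
B: 214·0 + 270·2 + 146·0 + 63·1 + 106·2 = 815
D: 214·2 + 270·4 + 146·4 + 63·4 + 106·0 = 2344
E: 214·1 + 270·1 + 146·3 + 63·0 + 106·1 = 1028
C: 214·3 + 270·3 + 146·2 + 63·3 + 106·4 = 2357
C has the highest Borda score (2357).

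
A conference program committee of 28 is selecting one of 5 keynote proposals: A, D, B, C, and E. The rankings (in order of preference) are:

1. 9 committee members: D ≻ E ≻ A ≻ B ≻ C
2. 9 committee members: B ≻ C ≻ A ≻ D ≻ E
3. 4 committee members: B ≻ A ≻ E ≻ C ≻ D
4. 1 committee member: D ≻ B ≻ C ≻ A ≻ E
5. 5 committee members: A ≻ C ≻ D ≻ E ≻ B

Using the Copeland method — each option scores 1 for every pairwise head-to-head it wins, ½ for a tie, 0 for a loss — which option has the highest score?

A: beats D, C, and E; ties B → score 3.5.
D: beats B and E; loses to A and C → score 2.
B: beats C; ties A and E; loses to D → score 2.
C: beats D and E; loses to A and B → score 2.
E: ties B; loses to A, D, and C → score 0.5.
A has the best pairwise record.

A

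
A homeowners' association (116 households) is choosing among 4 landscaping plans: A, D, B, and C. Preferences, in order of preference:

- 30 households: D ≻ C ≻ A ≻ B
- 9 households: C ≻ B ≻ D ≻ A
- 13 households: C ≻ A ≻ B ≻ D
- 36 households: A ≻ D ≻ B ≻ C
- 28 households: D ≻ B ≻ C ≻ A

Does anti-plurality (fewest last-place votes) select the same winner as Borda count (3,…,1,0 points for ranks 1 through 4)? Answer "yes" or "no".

yes

Anti-plurality — last-place votes: A 37, D 13, B 30, C 36. Winner: D.
Borda — scores: A 164, D 255, B 123, C 154. Winner: D.
The two methods agree.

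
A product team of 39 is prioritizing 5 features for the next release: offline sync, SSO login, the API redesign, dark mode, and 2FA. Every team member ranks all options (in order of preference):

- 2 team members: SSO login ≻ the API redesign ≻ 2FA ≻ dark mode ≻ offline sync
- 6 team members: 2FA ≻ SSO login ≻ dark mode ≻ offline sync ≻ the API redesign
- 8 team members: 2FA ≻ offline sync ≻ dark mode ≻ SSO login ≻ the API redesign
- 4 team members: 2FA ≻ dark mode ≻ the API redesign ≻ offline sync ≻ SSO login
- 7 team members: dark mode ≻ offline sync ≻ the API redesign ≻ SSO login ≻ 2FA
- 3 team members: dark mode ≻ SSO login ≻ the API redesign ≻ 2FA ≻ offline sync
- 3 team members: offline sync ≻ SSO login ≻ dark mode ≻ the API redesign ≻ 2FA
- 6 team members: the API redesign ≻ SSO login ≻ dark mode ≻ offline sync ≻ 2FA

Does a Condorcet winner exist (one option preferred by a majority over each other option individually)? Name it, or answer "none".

none

Checking pairwise contests:
dark mode beats offline sync 28–11.
offline sync beats SSO login 22–17.
offline sync beats the API redesign 24–15.
2FA beats dark mode 20–19.
SSO login beats 2FA 21–18.
Every option loses at least one head-to-head, so there is no Condorcet winner.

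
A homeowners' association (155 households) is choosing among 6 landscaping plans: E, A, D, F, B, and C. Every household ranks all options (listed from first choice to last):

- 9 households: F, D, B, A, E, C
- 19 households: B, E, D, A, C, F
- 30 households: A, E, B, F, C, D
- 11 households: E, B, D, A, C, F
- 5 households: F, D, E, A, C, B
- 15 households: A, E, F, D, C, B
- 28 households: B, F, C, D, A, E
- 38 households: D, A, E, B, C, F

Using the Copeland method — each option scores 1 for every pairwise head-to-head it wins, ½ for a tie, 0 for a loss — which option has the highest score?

E: beats F, B, and C; loses to A and D → score 3.
A: beats E, F, B, and C; loses to D → score 4.
D: beats E, A, and C; loses to F and B → score 3.
F: beats D and C; loses to E, A, and B → score 2.
B: beats D, F, and C; loses to E and A → score 3.
C: loses to E, A, D, F, and B → score 0.
A has the best pairwise record.

A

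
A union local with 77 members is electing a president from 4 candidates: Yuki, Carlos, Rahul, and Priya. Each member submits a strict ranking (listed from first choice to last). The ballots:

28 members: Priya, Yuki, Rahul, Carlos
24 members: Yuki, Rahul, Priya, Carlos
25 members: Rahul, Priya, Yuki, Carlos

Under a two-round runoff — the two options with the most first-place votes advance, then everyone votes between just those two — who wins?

Rahul

Round 1 first-place votes: Yuki 24, Carlos 0, Rahul 25, Priya 28.
Priya and Rahul advance.
Runoff: Priya is preferred to Rahul by 28 voters; Rahul by 49.
Rahul wins the runoff.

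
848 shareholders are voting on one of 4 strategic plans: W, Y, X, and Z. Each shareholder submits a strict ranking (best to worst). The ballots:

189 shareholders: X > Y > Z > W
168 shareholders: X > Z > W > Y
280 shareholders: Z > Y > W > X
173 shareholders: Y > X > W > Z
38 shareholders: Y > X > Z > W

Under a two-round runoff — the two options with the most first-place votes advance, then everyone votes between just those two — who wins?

Round 1 first-place votes: W 0, Y 211, X 357, Z 280.
X and Z advance.
Runoff: X is preferred to Z by 568 voters; Z by 280.
X wins the runoff.

X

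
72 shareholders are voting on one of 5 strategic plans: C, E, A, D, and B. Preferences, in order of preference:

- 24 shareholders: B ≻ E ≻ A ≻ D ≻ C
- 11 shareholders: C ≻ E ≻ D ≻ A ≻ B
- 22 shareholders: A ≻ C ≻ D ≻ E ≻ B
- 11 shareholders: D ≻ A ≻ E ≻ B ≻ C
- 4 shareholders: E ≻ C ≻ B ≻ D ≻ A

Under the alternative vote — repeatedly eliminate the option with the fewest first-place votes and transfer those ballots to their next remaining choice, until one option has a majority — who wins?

A

Round 1: C 11, E 4, A 22, D 11, B 24. Eliminate E.
Round 2: C 15, A 22, D 11, B 24. Eliminate D.
Round 3: C 15, A 33, B 24. Eliminate C.
Round 4: A 44, B 28. A has a majority.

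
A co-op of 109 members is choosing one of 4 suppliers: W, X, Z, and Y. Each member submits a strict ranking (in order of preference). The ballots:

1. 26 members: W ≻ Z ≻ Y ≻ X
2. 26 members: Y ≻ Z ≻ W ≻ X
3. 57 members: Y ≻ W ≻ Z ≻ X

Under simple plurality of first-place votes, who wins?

Y

First-place votes: W 26, X 0, Z 0, Y 83.
Y has the most first-place votes.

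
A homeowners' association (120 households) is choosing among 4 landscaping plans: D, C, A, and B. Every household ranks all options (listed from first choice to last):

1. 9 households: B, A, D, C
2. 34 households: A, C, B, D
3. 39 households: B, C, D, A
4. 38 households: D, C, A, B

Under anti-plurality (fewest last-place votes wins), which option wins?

Last-place votes: D 34, C 9, A 39, B 38.
C is ranked last by the fewest voters, so C wins.

C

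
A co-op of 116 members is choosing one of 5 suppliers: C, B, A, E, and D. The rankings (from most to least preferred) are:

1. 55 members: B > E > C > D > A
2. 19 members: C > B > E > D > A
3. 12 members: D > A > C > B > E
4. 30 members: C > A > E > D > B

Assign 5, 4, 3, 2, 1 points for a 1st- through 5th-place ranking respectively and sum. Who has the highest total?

C

C: 55·3 + 19·5 + 12·3 + 30·5 = 446
B: 55·5 + 19·4 + 12·2 + 30·1 = 405
A: 55·1 + 19·1 + 12·4 + 30·4 = 242
E: 55·4 + 19·3 + 12·1 + 30·3 = 379
D: 55·2 + 19·2 + 12·5 + 30·2 = 268
C has the highest Borda score (446).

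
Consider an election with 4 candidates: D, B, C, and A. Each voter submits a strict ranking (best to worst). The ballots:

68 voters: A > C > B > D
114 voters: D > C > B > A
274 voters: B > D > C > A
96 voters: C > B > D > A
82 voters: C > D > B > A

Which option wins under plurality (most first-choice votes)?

B

First-place votes: D 114, B 274, C 178, A 68.
B has the most first-place votes.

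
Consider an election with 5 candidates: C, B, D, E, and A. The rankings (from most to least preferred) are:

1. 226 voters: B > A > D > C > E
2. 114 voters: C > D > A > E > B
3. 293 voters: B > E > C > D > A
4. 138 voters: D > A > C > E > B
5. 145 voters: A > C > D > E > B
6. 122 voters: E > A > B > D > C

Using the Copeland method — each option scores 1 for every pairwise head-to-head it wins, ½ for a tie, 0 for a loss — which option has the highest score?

C: beats D and E; loses to B and A → score 2.
B: beats C and D; ties E and A → score 3.
D: beats E and A; loses to C and B → score 2.
E: ties B; loses to C, D, and A → score 0.5.
A: beats C and E; ties B; loses to D → score 2.5.
B has the best pairwise record.

B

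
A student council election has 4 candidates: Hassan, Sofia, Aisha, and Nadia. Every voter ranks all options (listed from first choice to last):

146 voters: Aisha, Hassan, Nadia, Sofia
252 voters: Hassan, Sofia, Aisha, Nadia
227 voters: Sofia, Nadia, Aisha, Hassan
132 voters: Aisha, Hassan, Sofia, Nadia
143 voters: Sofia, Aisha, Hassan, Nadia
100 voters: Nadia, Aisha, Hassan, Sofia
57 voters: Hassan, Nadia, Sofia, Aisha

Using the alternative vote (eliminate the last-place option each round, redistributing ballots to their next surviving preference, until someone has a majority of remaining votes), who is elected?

Sofia

Round 1: Hassan 309, Sofia 370, Aisha 278, Nadia 100. Eliminate Nadia.
Round 2: Hassan 309, Sofia 370, Aisha 378. Eliminate Hassan.
Round 3: Sofia 679, Aisha 378. Sofia has a majority.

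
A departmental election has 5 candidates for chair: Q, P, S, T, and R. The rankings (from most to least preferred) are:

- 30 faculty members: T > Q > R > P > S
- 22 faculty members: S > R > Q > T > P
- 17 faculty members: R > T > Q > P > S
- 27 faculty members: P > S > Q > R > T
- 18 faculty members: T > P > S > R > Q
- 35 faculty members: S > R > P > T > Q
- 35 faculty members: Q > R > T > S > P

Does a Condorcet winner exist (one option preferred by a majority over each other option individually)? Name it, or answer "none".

Checking pairwise contests:
S beats Q 102–82.
Q beats P 104–80.
T beats S 100–84.
R beats T 136–48.
S beats R 102–82.
Every option loses at least one head-to-head, so there is no Condorcet winner.

none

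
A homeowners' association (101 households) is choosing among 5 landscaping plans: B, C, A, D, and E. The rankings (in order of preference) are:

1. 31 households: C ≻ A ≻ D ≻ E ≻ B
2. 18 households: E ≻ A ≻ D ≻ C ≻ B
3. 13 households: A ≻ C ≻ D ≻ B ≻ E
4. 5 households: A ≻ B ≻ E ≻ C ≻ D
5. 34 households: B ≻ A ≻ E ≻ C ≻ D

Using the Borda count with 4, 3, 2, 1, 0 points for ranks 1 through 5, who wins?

B: 31·0 + 18·0 + 13·1 + 5·3 + 34·4 = 164
C: 31·4 + 18·1 + 13·3 + 5·1 + 34·1 = 220
A: 31·3 + 18·3 + 13·4 + 5·4 + 34·3 = 321
D: 31·2 + 18·2 + 13·2 + 5·0 + 34·0 = 124
E: 31·1 + 18·4 + 13·0 + 5·2 + 34·2 = 181
A has the highest Borda score (321).

A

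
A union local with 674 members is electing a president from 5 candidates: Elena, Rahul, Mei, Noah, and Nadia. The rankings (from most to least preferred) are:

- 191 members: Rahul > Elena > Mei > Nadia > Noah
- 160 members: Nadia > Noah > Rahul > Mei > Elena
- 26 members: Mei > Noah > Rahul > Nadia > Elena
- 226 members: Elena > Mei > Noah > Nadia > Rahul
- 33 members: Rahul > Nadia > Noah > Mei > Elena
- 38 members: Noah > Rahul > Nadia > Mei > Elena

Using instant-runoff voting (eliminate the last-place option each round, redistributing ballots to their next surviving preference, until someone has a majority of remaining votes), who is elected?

Rahul

Round 1: Elena 226, Rahul 224, Mei 26, Noah 38, Nadia 160. Eliminate Mei.
Round 2: Elena 226, Rahul 224, Noah 64, Nadia 160. Eliminate Noah.
Round 3: Elena 226, Rahul 288, Nadia 160. Eliminate Nadia.
Round 4: Elena 226, Rahul 448. Rahul has a majority.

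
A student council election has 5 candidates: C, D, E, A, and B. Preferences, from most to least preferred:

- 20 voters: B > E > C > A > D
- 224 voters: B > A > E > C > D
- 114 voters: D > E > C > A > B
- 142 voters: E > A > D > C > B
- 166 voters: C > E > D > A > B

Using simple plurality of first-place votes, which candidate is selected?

B

First-place votes: C 166, D 114, E 142, A 0, B 244.
B has the most first-place votes.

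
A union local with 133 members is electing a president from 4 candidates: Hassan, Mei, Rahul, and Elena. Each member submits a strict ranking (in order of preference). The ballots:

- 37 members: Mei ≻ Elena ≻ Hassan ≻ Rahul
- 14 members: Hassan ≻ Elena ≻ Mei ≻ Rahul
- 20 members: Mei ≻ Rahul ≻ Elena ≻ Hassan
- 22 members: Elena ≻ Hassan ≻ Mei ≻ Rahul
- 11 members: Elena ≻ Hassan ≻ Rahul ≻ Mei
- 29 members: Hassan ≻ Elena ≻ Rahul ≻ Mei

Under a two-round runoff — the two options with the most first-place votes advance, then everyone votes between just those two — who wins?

Round 1 first-place votes: Hassan 43, Mei 57, Rahul 0, Elena 33.
Mei and Hassan advance.
Runoff: Mei is preferred to Hassan by 57 voters; Hassan by 76.
Hassan wins the runoff.

Hassan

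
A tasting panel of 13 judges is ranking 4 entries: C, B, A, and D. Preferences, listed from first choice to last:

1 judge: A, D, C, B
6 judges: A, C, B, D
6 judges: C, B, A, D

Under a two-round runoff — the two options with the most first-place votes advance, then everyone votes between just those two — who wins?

Round 1 first-place votes: C 6, B 0, A 7, D 0.
A and C advance.
Runoff: A is preferred to C by 7 voters; C by 6.
A wins the runoff.

A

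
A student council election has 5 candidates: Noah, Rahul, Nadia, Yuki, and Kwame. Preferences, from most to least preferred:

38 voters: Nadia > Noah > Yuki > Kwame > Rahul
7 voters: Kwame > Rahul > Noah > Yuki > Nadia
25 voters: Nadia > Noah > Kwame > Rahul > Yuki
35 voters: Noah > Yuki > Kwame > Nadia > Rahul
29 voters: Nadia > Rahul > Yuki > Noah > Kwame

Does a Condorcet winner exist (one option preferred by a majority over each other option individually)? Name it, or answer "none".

Nadia vs Noah: 92–42 for Nadia.
Nadia vs Rahul: 127–7 for Nadia.
Nadia vs Yuki: 92–42 for Nadia.
Nadia vs Kwame: 92–42 for Nadia.
Nadia beats every other option head-to-head.

Nadia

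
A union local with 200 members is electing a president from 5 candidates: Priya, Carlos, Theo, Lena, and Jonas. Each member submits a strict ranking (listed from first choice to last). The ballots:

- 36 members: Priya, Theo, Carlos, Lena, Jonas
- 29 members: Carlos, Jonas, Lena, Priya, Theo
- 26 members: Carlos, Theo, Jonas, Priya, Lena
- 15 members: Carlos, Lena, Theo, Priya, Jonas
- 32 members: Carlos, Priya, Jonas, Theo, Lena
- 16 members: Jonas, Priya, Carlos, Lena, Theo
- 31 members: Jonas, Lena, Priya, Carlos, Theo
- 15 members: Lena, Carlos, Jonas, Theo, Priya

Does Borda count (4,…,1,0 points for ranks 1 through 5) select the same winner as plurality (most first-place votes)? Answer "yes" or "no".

yes

Borda — scores: Priya 420, Carlos 588, Theo 263, Lena 308, Jonas 421. Winner: Carlos.
Plurality — first-place votes: Priya 36, Carlos 102, Theo 0, Lena 15, Jonas 47. Winner: Carlos.
The two methods agree.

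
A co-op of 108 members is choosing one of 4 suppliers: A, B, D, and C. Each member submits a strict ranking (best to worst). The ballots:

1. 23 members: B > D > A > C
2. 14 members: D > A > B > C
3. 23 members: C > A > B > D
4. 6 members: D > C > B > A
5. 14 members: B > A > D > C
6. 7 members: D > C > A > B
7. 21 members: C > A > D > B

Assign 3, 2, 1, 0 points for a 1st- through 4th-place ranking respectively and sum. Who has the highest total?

A

A: 23·1 + 14·2 + 23·2 + 6·0 + 14·2 + 7·1 + 21·2 = 174
B: 23·3 + 14·1 + 23·1 + 6·1 + 14·3 + 7·0 + 21·0 = 154
D: 23·2 + 14·3 + 23·0 + 6·3 + 14·1 + 7·3 + 21·1 = 162
C: 23·0 + 14·0 + 23·3 + 6·2 + 14·0 + 7·2 + 21·3 = 158
A has the highest Borda score (174).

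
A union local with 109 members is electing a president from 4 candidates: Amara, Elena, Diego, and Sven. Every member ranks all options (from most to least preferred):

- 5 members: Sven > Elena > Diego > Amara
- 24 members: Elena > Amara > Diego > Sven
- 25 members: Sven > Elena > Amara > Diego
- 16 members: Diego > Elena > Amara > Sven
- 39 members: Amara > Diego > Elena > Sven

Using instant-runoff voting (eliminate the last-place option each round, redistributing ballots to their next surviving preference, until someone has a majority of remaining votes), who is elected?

Round 1: Amara 39, Elena 24, Diego 16, Sven 30. Eliminate Diego.
Round 2: Amara 39, Elena 40, Sven 30. Eliminate Sven.
Round 3: Amara 39, Elena 70. Elena has a majority.

Elena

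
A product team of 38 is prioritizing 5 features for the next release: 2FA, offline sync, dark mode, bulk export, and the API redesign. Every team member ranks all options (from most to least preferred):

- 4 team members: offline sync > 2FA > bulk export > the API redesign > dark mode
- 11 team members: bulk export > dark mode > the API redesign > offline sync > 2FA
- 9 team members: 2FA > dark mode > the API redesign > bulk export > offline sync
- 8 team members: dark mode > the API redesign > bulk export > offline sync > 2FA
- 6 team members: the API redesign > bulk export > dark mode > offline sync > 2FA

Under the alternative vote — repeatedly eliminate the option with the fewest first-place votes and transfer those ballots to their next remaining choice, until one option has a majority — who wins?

Round 1: 2FA 9, offline sync 4, dark mode 8, bulk export 11, the API redesign 6. Eliminate offline sync.
Round 2: 2FA 13, dark mode 8, bulk export 11, the API redesign 6. Eliminate the API redesign.
Round 3: 2FA 13, dark mode 8, bulk export 17. Eliminate dark mode.
Round 4: 2FA 13, bulk export 25. Bulk export has a majority.

bulk export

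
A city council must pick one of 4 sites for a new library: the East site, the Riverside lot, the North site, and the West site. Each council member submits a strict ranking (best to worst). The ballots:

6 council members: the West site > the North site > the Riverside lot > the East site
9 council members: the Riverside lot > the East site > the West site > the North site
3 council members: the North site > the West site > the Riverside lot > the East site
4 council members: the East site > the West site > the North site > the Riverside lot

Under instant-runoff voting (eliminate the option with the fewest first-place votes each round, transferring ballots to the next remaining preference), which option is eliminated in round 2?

Round 1: the East site 4, the Riverside lot 9, the North site 3, the West site 6. Eliminate the North site.
Round 2: the East site 4, the Riverside lot 9, the West site 9. Eliminate the East site.

the East site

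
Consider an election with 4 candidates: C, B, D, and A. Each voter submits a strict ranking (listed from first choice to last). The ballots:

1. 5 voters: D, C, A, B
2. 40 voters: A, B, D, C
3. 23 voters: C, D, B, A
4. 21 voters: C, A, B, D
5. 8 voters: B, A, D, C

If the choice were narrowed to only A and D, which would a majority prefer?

A

Voters preferring A to D: 69; preferring D to A: 28.
A wins the head-to-head.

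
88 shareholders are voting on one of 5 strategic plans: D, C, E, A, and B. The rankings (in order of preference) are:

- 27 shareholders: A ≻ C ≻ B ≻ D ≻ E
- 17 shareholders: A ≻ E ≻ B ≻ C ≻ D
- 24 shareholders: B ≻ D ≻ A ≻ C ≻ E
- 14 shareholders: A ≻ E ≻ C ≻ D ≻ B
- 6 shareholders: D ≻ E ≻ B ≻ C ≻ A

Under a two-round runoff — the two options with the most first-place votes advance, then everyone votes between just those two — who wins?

A

Round 1 first-place votes: D 6, C 0, E 0, A 58, B 24.
A and B advance.
Runoff: A is preferred to B by 58 voters; B by 30.
A wins the runoff.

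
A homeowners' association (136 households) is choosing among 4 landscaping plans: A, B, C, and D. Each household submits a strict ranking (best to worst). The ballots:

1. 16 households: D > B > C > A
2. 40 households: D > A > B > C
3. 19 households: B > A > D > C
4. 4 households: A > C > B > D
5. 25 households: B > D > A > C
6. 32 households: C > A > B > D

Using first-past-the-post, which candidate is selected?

D

First-place votes: A 4, B 44, C 32, D 56.
D has the most first-place votes.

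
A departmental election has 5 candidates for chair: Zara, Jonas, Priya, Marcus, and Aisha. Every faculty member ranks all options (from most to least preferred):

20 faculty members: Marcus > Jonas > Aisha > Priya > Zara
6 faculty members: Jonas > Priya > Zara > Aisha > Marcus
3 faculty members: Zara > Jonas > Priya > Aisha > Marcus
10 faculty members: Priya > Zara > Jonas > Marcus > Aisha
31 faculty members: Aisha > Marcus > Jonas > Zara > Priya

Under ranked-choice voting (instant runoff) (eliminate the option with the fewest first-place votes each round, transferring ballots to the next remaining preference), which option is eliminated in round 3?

Round 1: Zara 3, Jonas 6, Priya 10, Marcus 20, Aisha 31. Eliminate Zara.
Round 2: Jonas 9, Priya 10, Marcus 20, Aisha 31. Eliminate Jonas.
Round 3: Priya 19, Marcus 20, Aisha 31. Eliminate Priya.

Priya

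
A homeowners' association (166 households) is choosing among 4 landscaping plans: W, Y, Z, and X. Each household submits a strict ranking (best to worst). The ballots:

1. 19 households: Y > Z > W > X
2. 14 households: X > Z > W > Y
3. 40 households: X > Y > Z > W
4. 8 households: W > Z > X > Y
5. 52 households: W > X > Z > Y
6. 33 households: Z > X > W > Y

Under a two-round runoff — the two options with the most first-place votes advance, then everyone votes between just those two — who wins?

Round 1 first-place votes: W 60, Y 19, Z 33, X 54.
W and X advance.
Runoff: W is preferred to X by 79 voters; X by 87.
X wins the runoff.

X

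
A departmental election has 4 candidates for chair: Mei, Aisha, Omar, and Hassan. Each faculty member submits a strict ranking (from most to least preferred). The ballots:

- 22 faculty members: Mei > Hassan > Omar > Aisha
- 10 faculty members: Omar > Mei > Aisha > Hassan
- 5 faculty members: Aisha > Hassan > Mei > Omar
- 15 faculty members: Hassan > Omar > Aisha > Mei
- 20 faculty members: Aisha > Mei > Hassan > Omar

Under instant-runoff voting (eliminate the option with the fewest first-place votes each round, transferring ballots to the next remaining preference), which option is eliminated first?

Omar

Round 1: Mei 22, Aisha 25, Omar 10, Hassan 15. Eliminate Omar.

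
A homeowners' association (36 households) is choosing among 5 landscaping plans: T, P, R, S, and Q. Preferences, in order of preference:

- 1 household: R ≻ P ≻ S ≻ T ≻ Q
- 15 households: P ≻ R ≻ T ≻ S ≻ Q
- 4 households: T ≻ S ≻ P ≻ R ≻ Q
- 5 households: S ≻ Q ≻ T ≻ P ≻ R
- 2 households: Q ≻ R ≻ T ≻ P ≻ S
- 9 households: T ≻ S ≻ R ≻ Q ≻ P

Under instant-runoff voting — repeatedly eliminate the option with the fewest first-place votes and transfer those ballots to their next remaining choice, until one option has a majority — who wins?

Round 1: T 13, P 15, R 1, S 5, Q 2. Eliminate R.
Round 2: T 13, P 16, S 5, Q 2. Eliminate Q.
Round 3: T 15, P 16, S 5. Eliminate S.
Round 4: T 20, P 16. T has a majority.

T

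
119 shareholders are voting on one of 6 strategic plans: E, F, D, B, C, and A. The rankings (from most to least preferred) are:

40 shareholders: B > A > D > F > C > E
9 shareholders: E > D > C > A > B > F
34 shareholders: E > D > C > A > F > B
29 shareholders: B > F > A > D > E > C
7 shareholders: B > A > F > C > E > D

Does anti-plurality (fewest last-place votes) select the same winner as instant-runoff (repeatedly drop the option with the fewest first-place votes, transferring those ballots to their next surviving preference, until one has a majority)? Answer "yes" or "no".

Anti-plurality — last-place votes: E 40, F 9, D 7, B 34, C 29, A 0. Winner: A.
Instant-runoff — R1 E 43, F 0, D 0, B 76, C 0, A 0 (B winner). Winner: B.
The two methods disagree.

no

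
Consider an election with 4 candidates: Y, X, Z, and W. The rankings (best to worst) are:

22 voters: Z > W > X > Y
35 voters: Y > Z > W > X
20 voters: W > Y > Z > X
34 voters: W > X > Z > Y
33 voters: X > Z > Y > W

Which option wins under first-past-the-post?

First-place votes: Y 35, X 33, Z 22, W 54.
W has the most first-place votes.

W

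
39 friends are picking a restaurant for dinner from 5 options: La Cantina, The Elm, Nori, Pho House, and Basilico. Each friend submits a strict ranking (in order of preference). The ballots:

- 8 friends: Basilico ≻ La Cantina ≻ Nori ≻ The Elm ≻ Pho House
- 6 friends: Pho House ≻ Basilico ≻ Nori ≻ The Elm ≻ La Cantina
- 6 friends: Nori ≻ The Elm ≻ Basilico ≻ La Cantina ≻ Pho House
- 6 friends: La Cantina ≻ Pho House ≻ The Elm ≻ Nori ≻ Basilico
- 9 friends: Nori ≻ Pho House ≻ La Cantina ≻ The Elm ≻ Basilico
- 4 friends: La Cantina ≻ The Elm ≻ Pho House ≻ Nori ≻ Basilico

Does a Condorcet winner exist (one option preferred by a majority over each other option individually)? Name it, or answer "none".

Nori vs La Cantina: 21–18 for Nori.
Nori vs The Elm: 29–10 for Nori.
Nori vs Pho House: 23–16 for Nori.
Nori vs Basilico: 25–14 for Nori.
Nori beats every other option head-to-head.

Nori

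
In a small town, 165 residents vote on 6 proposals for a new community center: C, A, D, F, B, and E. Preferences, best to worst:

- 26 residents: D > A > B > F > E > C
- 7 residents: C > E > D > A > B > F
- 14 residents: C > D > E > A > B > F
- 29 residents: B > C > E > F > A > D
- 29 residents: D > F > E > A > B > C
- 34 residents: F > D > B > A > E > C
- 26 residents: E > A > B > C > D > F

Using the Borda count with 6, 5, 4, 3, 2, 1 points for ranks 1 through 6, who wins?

D

C: 26·1 + 7·6 + 14·6 + 29·5 + 29·1 + 34·1 + 26·3 = 438
A: 26·5 + 7·3 + 14·3 + 29·2 + 29·3 + 34·3 + 26·5 = 570
D: 26·6 + 7·4 + 14·5 + 29·1 + 29·6 + 34·5 + 26·2 = 679
F: 26·3 + 7·1 + 14·1 + 29·3 + 29·5 + 34·6 + 26·1 = 561
B: 26·4 + 7·2 + 14·2 + 29·6 + 29·2 + 34·4 + 26·4 = 618
E: 26·2 + 7·5 + 14·4 + 29·4 + 29·4 + 34·2 + 26·6 = 599
D has the highest Borda score (679).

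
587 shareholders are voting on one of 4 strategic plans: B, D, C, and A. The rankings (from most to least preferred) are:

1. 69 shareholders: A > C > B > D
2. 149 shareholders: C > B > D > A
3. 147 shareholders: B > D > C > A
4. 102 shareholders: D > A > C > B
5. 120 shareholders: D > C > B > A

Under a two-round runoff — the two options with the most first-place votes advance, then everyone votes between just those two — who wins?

D

Round 1 first-place votes: B 147, D 222, C 149, A 69.
D and C advance.
Runoff: D is preferred to C by 369 voters; C by 218.
D wins the runoff.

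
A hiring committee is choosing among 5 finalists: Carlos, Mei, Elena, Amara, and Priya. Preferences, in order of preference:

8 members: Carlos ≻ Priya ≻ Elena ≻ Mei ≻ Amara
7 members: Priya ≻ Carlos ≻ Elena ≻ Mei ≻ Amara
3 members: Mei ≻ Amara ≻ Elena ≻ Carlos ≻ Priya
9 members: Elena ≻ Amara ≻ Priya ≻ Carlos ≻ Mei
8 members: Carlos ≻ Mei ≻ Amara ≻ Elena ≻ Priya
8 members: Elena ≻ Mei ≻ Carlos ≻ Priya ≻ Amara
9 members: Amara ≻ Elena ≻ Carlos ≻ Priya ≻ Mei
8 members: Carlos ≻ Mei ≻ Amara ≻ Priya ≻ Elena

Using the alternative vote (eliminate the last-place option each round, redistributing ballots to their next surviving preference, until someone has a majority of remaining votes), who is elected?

Round 1: Carlos 24, Mei 3, Elena 17, Amara 9, Priya 7. Eliminate Mei.
Round 2: Carlos 24, Elena 17, Amara 12, Priya 7. Eliminate Priya.
Round 3: Carlos 31, Elena 17, Amara 12. Carlos has a majority.

Carlos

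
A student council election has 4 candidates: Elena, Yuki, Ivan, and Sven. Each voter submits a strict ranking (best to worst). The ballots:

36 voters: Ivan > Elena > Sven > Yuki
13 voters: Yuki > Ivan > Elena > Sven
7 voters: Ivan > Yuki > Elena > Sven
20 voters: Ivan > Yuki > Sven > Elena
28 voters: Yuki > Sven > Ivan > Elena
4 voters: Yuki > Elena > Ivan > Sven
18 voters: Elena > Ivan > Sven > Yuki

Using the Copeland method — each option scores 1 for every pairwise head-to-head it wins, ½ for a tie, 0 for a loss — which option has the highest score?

Elena: beats Sven; loses to Yuki and Ivan → score 1.
Yuki: beats Elena and Sven; loses to Ivan → score 2.
Ivan: beats Elena, Yuki, and Sven → score 3.
Sven: loses to Elena, Yuki, and Ivan → score 0.
Ivan has the best pairwise record.

Ivan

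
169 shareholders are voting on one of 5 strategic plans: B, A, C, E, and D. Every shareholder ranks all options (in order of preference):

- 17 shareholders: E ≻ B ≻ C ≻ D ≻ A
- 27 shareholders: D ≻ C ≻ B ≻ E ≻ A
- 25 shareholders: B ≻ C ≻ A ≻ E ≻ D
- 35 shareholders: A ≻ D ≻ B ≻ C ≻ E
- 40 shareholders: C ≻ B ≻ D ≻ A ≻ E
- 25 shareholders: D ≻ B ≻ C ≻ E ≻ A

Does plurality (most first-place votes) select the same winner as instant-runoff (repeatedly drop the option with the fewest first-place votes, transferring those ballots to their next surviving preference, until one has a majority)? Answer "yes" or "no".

yes

Plurality — first-place votes: B 25, A 35, C 40, E 17, D 52. Winner: D.
Instant-runoff — R1 B 25, A 35, C 40, E 17, D 52 (E out); R2 B 42, A 35, C 40, D 52 (A out); R3 B 42, C 40, D 87 (D winner). Winner: D.
The two methods agree.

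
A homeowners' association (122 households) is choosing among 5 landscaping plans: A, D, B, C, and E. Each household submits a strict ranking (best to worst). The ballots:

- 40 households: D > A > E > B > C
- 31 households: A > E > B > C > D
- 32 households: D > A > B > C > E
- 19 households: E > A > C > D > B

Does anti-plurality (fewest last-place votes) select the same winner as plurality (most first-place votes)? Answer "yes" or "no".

no

Anti-plurality — last-place votes: A 0, D 31, B 19, C 40, E 32. Winner: A.
Plurality — first-place votes: A 31, D 72, B 0, C 0, E 19. Winner: D.
The two methods disagree.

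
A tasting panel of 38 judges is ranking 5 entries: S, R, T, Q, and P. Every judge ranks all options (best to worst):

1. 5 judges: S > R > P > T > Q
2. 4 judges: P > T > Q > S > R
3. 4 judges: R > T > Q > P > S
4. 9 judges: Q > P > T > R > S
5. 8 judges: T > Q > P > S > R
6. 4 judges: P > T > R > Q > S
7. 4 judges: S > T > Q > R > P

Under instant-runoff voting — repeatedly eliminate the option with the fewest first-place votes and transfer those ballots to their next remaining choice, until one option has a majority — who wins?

T

Round 1: S 9, R 4, T 8, Q 9, P 8. Eliminate R.
Round 2: S 9, T 12, Q 9, P 8. Eliminate P.
Round 3: S 9, T 20, Q 9. T has a majority.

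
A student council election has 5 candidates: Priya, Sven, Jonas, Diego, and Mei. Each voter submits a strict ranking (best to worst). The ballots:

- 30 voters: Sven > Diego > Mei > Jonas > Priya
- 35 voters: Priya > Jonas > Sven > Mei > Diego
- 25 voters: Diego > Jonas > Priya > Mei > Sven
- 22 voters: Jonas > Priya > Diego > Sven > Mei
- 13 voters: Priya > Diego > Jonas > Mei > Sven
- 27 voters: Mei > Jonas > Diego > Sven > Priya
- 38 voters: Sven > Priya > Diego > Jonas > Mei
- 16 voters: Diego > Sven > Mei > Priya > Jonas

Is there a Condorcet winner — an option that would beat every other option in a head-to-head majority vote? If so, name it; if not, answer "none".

Checking pairwise contests:
Sven beats Priya 111–95.
Jonas beats Sven 122–84.
Diego beats Jonas 122–84.
Priya beats Diego 108–98.
Priya beats Mei 133–73.
Every option loses at least one head-to-head, so there is no Condorcet winner.

none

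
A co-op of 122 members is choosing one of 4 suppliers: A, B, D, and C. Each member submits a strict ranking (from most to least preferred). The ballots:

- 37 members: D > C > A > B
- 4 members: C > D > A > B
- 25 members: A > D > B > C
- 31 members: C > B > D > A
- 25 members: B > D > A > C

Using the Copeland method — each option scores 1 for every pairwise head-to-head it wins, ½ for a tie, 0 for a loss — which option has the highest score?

A: beats B; loses to D and C → score 1.
B: loses to A, D, and C → score 0.
D: beats A, B, and C → score 3.
C: beats A and B; loses to D → score 2.
D has the best pairwise record.

D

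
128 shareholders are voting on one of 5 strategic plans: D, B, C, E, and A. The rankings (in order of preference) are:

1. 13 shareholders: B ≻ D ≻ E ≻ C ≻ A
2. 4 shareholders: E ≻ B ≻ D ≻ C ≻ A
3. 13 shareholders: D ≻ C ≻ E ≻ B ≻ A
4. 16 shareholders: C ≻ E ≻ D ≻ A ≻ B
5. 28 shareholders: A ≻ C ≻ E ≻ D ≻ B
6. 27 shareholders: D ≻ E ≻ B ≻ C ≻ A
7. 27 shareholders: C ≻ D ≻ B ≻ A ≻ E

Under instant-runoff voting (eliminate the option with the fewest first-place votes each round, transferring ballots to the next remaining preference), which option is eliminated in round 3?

A

Round 1: D 40, B 13, C 43, E 4, A 28. Eliminate E.
Round 2: D 40, B 17, C 43, A 28. Eliminate B.
Round 3: D 57, C 43, A 28. Eliminate A.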